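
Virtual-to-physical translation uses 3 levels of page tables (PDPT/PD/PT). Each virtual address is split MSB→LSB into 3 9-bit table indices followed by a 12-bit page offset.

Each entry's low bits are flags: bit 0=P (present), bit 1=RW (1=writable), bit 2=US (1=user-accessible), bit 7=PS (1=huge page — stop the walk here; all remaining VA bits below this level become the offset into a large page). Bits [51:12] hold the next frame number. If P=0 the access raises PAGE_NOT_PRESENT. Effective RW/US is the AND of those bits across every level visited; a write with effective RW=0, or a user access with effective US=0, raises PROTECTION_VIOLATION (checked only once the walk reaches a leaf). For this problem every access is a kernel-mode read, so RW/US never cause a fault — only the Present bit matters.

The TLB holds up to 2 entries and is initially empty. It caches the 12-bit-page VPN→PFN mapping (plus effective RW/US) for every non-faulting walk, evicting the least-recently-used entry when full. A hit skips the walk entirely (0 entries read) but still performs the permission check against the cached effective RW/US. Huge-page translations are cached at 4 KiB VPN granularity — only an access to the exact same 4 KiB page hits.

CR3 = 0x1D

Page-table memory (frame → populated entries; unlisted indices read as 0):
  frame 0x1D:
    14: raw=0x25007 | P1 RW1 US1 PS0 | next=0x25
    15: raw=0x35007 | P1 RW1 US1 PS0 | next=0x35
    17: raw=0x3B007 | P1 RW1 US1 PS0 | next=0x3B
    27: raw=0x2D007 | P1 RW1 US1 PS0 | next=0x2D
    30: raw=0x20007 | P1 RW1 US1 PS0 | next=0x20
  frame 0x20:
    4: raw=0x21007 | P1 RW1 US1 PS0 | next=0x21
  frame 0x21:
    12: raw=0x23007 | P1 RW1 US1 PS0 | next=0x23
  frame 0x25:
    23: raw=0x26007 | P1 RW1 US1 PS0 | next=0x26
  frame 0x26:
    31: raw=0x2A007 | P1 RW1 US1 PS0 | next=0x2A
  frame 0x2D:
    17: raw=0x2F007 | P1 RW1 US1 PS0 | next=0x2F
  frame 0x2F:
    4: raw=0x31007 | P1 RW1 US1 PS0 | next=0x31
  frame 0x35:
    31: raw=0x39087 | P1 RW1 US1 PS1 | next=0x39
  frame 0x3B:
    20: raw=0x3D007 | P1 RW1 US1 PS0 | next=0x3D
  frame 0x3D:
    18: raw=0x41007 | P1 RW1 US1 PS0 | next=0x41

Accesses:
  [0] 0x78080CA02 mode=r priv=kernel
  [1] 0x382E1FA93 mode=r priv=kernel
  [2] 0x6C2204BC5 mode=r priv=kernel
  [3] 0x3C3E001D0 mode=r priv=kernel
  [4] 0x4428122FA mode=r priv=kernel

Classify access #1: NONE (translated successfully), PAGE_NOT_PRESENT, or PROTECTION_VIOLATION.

Trace:
#0 VA=0x78080CA02 (r,kernel):
  [0] read 0x1D idx=30: raw=0x20007 flags P=1 W=1 U=1 S=0
  [1] read 0x20 idx=4: raw=0x21007 flags P=1 W=1 U=1 S=0
  [2] read 0x21 idx=12: raw=0x23007 flags P=1 W=1 U=1 S=0
  ✓ 0x23A02  — 3 lookups
#1 VA=0x382E1FA93 (r,kernel):
  [0] read 0x1D idx=14: raw=0x25007 flags P=1 W=1 U=1 S=0
  [1] read 0x25 idx=23: raw=0x26007 flags P=1 W=1 U=1 S=0
  [2] read 0x26 idx=31: raw=0x2A007 flags P=1 W=1 U=1 S=0
  ✓ 0x2AA93  — 3 lookups
#2 VA=0x6C2204BC5 (r,kernel):
  [0] read 0x1D idx=27: raw=0x2D007 flags P=1 W=1 U=1 S=0
  [1] read 0x2D idx=17: raw=0x2F007 flags P=1 W=1 U=1 S=0
  [2] read 0x2F idx=4: raw=0x31007 flags P=1 W=1 U=1 S=0
  ✓ 0x31BC5  — 3 lookups
#3 VA=0x3C3E001D0 (r,kernel):
  [0] read 0x1D idx=15: raw=0x35007 flags P=1 W=1 U=1 S=0
  [1] read 0x35 idx=31: raw=0x39087 flags P=1 W=1 U=1 S=1
  ✓ 0x391D0 (huge @L1)  — 2 lookups
#4 VA=0x4428122FA (r,kernel):
  [0] read 0x1D idx=17: raw=0x3B007 flags P=1 W=1 U=1 S=0
  [1] read 0x3B idx=20: raw=0x3D007 flags P=1 W=1 U=1 S=0
  [2] read 0x3D idx=18: raw=0x41007 flags P=1 W=1 U=1 S=0
  ✓ 0x412FA  — 3 lookups

Access #1 fault: NONE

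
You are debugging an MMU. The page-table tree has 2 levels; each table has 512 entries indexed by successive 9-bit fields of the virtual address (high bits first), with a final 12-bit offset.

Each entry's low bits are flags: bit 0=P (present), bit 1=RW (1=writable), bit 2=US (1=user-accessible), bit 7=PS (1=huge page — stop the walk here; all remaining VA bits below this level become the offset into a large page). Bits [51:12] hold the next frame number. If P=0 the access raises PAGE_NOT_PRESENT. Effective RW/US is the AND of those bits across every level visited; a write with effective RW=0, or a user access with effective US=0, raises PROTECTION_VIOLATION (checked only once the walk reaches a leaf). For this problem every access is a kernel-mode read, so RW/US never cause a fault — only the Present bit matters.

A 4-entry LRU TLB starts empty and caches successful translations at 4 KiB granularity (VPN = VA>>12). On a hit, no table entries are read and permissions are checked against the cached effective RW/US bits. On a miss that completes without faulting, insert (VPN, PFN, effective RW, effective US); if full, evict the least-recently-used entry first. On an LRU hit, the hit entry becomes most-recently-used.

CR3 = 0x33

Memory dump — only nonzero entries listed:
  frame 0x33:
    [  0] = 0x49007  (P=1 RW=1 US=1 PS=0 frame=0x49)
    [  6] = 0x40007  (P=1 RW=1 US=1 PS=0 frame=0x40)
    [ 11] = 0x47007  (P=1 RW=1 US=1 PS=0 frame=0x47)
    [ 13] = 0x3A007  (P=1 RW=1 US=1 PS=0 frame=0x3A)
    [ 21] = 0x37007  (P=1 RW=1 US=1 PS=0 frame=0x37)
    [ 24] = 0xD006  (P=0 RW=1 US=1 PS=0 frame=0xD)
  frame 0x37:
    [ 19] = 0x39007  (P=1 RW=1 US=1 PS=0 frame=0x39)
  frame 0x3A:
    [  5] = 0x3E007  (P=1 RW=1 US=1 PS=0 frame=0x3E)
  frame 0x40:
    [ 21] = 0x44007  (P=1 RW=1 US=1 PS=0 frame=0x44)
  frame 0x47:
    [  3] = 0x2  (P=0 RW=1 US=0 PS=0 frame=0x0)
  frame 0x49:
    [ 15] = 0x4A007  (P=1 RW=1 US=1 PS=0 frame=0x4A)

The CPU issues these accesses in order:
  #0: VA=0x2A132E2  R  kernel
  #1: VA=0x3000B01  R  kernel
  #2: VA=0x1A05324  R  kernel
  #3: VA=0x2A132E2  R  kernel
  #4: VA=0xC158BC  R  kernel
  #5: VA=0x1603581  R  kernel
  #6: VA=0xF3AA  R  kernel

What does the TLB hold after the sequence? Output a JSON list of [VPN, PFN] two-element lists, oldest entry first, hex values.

Per-access translation:
#0 VA=0x2A132E2 (r,kernel):
  [0] read 0x33 idx=21: raw=0x37007 flags P=1 W=1 U=1 S=0
  [1] read 0x37 idx=19: raw=0x39007 flags P=1 W=1 U=1 S=0
  ✓ 0x392E2  — 2 lookups
#1 VA=0x3000B01 (r,kernel):
  [0] read 0x33 idx=24: raw=0xD006 flags P=0 W=1 U=1 S=0
  ✗ PAGE_NOT_PRESENT  [1 reads]
#2 VA=0x1A05324 (r,kernel):
  [0] read 0x33 idx=13: raw=0x3A007 flags P=1 W=1 U=1 S=0
  [1] read 0x3A idx=5: raw=0x3E007 flags P=1 W=1 U=1 S=0
  ✓ 0x3E324  — 2 lookups
#3 VA=0x2A132E2 (r,kernel):
  TLB hit vpn=0x2A13 → PA=0x392E2
#4 VA=0xC158BC (r,kernel):
  [0] read 0x33 idx=6: raw=0x40007 flags P=1 W=1 U=1 S=0
  [1] read 0x40 idx=21: raw=0x44007 flags P=1 W=1 U=1 S=0
  ✓ 0x448BC  — 2 lookups
#5 VA=0x1603581 (r,kernel):
  [0] read 0x33 idx=11: raw=0x47007 flags P=1 W=1 U=1 S=0
  [1] read 0x47 idx=3: raw=0x2 flags P=0 W=1 U=0 S=0
  ✗ PAGE_NOT_PRESENT  [2 reads]
#6 VA=0xF3AA (r,kernel):
  [0] read 0x33 idx=0: raw=0x49007 flags P=1 W=1 U=1 S=0
  [1] read 0x49 idx=15: raw=0x4A007 flags P=1 W=1 U=1 S=0
  ✓ 0x4A3AA  — 2 lookups

TLB: [["0x1A05", "0x3E"], ["0x2A13", "0x39"], ["0xC15", "0x44"], ["0xF", "0x4A"]]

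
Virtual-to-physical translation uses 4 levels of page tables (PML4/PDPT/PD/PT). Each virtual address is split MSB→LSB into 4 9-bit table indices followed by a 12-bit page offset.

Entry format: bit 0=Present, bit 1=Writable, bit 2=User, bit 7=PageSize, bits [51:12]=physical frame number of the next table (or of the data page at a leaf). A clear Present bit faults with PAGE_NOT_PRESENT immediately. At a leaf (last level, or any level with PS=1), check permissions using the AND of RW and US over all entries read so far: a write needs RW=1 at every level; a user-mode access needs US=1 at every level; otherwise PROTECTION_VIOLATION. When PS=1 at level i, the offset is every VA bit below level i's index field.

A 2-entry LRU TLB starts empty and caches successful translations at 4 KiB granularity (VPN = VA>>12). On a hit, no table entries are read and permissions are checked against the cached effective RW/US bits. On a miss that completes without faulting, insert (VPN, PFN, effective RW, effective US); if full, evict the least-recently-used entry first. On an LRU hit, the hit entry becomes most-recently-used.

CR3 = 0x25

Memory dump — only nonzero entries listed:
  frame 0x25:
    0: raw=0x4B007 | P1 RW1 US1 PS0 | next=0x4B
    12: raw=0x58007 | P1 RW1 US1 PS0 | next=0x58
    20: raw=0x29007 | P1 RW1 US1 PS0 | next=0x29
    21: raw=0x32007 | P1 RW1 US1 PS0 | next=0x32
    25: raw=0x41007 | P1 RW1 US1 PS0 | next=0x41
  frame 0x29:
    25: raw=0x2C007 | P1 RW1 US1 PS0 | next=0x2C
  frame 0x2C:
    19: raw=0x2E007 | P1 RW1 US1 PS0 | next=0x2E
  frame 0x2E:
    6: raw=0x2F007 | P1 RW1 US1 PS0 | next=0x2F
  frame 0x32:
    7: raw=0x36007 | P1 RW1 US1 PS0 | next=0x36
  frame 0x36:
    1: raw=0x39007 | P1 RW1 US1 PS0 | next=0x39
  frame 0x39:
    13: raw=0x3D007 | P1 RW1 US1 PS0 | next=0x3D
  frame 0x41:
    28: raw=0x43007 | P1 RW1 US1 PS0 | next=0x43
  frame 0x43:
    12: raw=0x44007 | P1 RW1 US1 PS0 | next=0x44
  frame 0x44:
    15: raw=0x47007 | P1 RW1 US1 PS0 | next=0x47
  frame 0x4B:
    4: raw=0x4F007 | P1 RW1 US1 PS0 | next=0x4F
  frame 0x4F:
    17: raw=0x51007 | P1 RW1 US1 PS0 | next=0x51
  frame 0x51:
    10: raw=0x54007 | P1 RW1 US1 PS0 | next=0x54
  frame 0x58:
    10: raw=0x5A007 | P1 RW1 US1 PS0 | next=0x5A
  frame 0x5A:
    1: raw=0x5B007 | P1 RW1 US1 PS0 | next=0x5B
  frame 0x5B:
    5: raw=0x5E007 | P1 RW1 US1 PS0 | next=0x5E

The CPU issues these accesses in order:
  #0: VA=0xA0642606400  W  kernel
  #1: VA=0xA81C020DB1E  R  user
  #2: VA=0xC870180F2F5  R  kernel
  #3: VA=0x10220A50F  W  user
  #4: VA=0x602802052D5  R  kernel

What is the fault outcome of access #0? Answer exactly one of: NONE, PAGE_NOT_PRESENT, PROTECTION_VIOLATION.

Trace:
#0 VA=0xA0642606400 (w,kernel):
  lvl0: tbl 0x25, slot 20 ⇒ 0x29007 (P1/RW1/US1/PS0)
  lvl1: tbl 0x29, slot 25 ⇒ 0x2C007 (P1/RW1/US1/PS0)
  lvl2: tbl 0x2C, slot 19 ⇒ 0x2E007 (P1/RW1/US1/PS0)
  lvl3: tbl 0x2E, slot 6 ⇒ 0x2F007 (P1/RW1/US1/PS0)
  → PA=0x2F400  (4 entries read)
#1 VA=0xA81C020DB1E (r,user):
  lvl0: tbl 0x25, slot 21 ⇒ 0x32007 (P1/RW1/US1/PS0)
  lvl1: tbl 0x32, slot 7 ⇒ 0x36007 (P1/RW1/US1/PS0)
  lvl2: tbl 0x36, slot 1 ⇒ 0x39007 (P1/RW1/US1/PS0)
  lvl3: tbl 0x39, slot 13 ⇒ 0x3D007 (P1/RW1/US1/PS0)
  → PA=0x3DB1E  (4 entries read)
#2 VA=0xC870180F2F5 (r,kernel):
  lvl0: tbl 0x25, slot 25 ⇒ 0x41007 (P1/RW1/US1/PS0)
  lvl1: tbl 0x41, slot 28 ⇒ 0x43007 (P1/RW1/US1/PS0)
  lvl2: tbl 0x43, slot 12 ⇒ 0x44007 (P1/RW1/US1/PS0)
  lvl3: tbl 0x44, slot 15 ⇒ 0x47007 (P1/RW1/US1/PS0)
  → PA=0x472F5  (4 entries read)
#3 VA=0x10220A50F (w,user):
  lvl0: tbl 0x25, slot 0 ⇒ 0x4B007 (P1/RW1/US1/PS0)
  lvl1: tbl 0x4B, slot 4 ⇒ 0x4F007 (P1/RW1/US1/PS0)
  lvl2: tbl 0x4F, slot 17 ⇒ 0x51007 (P1/RW1/US1/PS0)
  lvl3: tbl 0x51, slot 10 ⇒ 0x54007 (P1/RW1/US1/PS0)
  → PA=0x5450F  (4 entries read)
#4 VA=0x602802052D5 (r,kernel):
  lvl0: tbl 0x25, slot 12 ⇒ 0x58007 (P1/RW1/US1/PS0)
  lvl1: tbl 0x58, slot 10 ⇒ 0x5A007 (P1/RW1/US1/PS0)
  lvl2: tbl 0x5A, slot 1 ⇒ 0x5B007 (P1/RW1/US1/PS0)
  lvl3: tbl 0x5B, slot 5 ⇒ 0x5E007 (P1/RW1/US1/PS0)
  → PA=0x5E2D5  (4 entries read)

Access #0 fault: NONE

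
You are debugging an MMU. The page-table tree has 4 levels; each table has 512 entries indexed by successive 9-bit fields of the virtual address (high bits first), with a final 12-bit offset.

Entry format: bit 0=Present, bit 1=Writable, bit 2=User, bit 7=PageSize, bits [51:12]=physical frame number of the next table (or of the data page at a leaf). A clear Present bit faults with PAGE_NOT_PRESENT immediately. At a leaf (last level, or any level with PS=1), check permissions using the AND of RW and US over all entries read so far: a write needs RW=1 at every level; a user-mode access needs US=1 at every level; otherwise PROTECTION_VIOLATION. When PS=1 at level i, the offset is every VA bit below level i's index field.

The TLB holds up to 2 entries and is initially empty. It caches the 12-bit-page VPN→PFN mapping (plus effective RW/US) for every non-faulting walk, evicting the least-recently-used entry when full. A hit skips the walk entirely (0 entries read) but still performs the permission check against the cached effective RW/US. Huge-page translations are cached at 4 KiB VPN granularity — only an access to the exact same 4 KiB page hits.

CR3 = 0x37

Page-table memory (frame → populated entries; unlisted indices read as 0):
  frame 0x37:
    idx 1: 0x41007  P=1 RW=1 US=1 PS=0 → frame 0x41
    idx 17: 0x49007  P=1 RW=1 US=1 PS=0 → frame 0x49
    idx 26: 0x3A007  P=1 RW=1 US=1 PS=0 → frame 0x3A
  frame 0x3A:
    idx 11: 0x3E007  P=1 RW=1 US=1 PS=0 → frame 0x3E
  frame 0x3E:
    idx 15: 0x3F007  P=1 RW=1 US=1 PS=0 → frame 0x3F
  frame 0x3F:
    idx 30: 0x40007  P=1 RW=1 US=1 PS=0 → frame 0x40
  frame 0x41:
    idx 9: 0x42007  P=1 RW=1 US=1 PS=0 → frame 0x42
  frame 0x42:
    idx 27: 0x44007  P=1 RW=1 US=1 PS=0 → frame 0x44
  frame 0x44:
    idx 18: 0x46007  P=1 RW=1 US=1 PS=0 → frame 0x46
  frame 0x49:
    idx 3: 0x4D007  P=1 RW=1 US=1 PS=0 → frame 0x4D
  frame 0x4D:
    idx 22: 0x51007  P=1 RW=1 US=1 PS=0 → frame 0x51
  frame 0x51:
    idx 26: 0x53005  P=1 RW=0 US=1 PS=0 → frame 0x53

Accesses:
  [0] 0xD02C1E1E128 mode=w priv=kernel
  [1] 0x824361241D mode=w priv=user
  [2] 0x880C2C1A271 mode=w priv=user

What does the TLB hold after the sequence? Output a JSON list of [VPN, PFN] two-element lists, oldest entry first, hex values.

Trace:
#0 VA=0xD02C1E1E128 (w,kernel):
  L0: frame=0x37 idx=26 entry=0x3A007 [P=1 RW=1 US=1 PS=0]
  L1: frame=0x3A idx=11 entry=0x3E007 [P=1 RW=1 US=1 PS=0]
  L2: frame=0x3E idx=15 entry=0x3F007 [P=1 RW=1 US=1 PS=0]
  L3: frame=0x3F idx=30 entry=0x40007 [P=1 RW=1 US=1 PS=0]
  ⇒ phys 0x40128  [4 reads]
#1 VA=0x824361241D (w,user):
  L0: frame=0x37 idx=1 entry=0x41007 [P=1 RW=1 US=1 PS=0]
  L1: frame=0x41 idx=9 entry=0x42007 [P=1 RW=1 US=1 PS=0]
  L2: frame=0x42 idx=27 entry=0x44007 [P=1 RW=1 US=1 PS=0]
  L3: frame=0x44 idx=18 entry=0x46007 [P=1 RW=1 US=1 PS=0]
  ⇒ phys 0x4641D  [4 reads]
#2 VA=0x880C2C1A271 (w,user):
  L0: frame=0x37 idx=17 entry=0x49007 [P=1 RW=1 US=1 PS=0]
  L1: frame=0x49 idx=3 entry=0x4D007 [P=1 RW=1 US=1 PS=0]
  L2: frame=0x4D idx=22 entry=0x51007 [P=1 RW=1 US=1 PS=0]
  L3: frame=0x51 idx=26 entry=0x53005 [P=1 RW=0 US=1 PS=0]
  → PROTECTION_VIOLATION  (4 entries read)

TLB: [["0xD02C1E1E", "0x40"], ["0x8243612", "0x46"]]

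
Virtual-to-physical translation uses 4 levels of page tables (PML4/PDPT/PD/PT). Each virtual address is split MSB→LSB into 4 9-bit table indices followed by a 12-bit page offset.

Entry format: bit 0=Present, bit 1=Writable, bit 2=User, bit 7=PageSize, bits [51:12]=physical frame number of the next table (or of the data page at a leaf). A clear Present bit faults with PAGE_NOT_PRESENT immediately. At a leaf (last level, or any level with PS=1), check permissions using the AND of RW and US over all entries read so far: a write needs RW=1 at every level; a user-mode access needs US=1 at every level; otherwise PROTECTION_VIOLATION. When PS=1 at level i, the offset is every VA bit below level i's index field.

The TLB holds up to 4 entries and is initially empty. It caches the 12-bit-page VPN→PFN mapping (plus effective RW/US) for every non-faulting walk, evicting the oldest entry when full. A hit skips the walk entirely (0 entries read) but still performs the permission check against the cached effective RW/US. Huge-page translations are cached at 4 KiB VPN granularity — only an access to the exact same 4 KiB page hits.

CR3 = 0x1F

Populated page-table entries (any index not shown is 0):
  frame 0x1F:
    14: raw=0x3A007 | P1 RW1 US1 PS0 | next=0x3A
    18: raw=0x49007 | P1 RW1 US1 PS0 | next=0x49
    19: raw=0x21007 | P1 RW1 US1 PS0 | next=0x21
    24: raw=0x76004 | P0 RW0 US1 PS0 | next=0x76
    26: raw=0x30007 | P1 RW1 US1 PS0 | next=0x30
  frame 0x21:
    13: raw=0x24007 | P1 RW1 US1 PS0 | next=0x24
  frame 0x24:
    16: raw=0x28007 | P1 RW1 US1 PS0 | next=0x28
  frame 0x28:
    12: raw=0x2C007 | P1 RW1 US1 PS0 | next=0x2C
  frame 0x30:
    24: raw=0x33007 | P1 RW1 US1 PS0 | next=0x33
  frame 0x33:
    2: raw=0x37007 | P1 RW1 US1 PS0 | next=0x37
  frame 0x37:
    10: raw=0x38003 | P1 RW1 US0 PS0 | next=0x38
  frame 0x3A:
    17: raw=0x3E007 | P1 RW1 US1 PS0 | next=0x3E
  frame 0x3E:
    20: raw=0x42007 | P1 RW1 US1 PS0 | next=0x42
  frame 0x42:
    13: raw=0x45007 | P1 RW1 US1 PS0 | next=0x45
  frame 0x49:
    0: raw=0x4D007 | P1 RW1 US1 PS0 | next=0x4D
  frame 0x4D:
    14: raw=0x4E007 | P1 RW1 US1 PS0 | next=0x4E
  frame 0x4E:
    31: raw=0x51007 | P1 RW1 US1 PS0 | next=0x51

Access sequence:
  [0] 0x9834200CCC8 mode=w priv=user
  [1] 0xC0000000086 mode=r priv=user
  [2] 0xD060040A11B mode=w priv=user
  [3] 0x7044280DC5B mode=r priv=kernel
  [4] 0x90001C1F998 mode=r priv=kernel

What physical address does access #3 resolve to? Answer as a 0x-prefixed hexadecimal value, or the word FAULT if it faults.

Per-access translation:
#0 VA=0x9834200CCC8 (w,user):
  lvl0: tbl 0x1F, slot 19 ⇒ 0x21007 (P1/RW1/US1/PS0)
  lvl1: tbl 0x21, slot 13 ⇒ 0x24007 (P1/RW1/US1/PS0)
  lvl2: tbl 0x24, slot 16 ⇒ 0x28007 (P1/RW1/US1/PS0)
  lvl3: tbl 0x28, slot 12 ⇒ 0x2C007 (P1/RW1/US1/PS0)
  ⇒ phys 0x2CCC8  [4 reads]
#1 VA=0xC0000000086 (r,user):
  lvl0: tbl 0x1F, slot 24 ⇒ 0x76004 (P0/RW0/US1/PS0)
  → PAGE_NOT_PRESENT  (1 entries read)
#2 VA=0xD060040A11B (w,user):
  lvl0: tbl 0x1F, slot 26 ⇒ 0x30007 (P1/RW1/US1/PS0)
  lvl1: tbl 0x30, slot 24 ⇒ 0x33007 (P1/RW1/US1/PS0)
  lvl2: tbl 0x33, slot 2 ⇒ 0x37007 (P1/RW1/US1/PS0)
  lvl3: tbl 0x37, slot 10 ⇒ 0x38003 (P1/RW1/US0/PS0)
  → PROTECTION_VIOLATION  (4 entries read)
#3 VA=0x7044280DC5B (r,kernel):
  lvl0: tbl 0x1F, slot 14 ⇒ 0x3A007 (P1/RW1/US1/PS0)
  lvl1: tbl 0x3A, slot 17 ⇒ 0x3E007 (P1/RW1/US1/PS0)
  lvl2: tbl 0x3E, slot 20 ⇒ 0x42007 (P1/RW1/US1/PS0)
  lvl3: tbl 0x42, slot 13 ⇒ 0x45007 (P1/RW1/US1/PS0)
  ⇒ phys 0x45C5B  [4 reads]
#4 VA=0x90001C1F998 (r,kernel):
  lvl0: tbl 0x1F, slot 18 ⇒ 0x49007 (P1/RW1/US1/PS0)
  lvl1: tbl 0x49, slot 0 ⇒ 0x4D007 (P1/RW1/US1/PS0)
  lvl2: tbl 0x4D, slot 14 ⇒ 0x4E007 (P1/RW1/US1/PS0)
  lvl3: tbl 0x4E, slot 31 ⇒ 0x51007 (P1/RW1/US1/PS0)
  ⇒ phys 0x51998  [4 reads]

Access #3 PA: 0x45C5B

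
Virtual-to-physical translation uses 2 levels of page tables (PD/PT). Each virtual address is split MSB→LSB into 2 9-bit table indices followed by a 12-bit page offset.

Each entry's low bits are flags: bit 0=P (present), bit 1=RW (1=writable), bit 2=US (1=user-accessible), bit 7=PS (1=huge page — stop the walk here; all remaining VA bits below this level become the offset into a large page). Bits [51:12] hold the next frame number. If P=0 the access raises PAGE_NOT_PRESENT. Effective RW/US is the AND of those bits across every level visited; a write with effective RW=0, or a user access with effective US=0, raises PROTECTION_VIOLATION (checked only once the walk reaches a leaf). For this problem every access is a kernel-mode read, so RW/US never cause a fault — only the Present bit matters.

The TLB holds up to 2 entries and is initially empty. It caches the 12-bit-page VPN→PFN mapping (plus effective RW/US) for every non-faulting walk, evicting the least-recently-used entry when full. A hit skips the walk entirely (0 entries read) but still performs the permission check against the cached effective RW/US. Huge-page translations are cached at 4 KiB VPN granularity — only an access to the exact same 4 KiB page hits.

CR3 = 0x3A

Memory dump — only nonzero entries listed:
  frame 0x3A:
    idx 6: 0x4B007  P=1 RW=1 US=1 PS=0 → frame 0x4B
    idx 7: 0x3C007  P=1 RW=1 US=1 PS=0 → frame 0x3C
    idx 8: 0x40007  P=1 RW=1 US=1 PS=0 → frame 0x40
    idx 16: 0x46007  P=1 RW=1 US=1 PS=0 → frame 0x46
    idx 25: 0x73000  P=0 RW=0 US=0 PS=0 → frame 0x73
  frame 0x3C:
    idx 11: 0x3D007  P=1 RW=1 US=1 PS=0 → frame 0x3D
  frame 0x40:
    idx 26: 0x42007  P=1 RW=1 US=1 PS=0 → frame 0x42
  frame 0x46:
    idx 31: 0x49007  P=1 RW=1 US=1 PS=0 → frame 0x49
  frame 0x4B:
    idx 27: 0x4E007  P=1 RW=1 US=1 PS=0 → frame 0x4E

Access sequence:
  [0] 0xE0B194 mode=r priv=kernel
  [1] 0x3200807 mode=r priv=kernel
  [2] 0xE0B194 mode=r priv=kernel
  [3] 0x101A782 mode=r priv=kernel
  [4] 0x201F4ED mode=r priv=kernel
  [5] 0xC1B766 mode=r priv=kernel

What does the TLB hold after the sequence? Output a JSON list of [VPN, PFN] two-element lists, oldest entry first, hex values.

Trace:
#0 VA=0xE0B194 (r,kernel):
  lvl0: tbl 0x3A, slot 7 ⇒ 0x3C007 (P1/RW1/US1/PS0)
  lvl1: tbl 0x3C, slot 11 ⇒ 0x3D007 (P1/RW1/US1/PS0)
  → PA=0x3D194  (2 entries read)
#1 VA=0x3200807 (r,kernel):
  lvl0: tbl 0x3A, slot 25 ⇒ 0x73000 (P0/RW0/US0/PS0)
  ⇒ fault: PAGE_NOT_PRESENT  — 1 lookups
#2 VA=0xE0B194 (r,kernel):
  TLB hit vpn=0xE0B → PA=0x3D194
#3 VA=0x101A782 (r,kernel):
  lvl0: tbl 0x3A, slot 8 ⇒ 0x40007 (P1/RW1/US1/PS0)
  lvl1: tbl 0x40, slot 26 ⇒ 0x42007 (P1/RW1/US1/PS0)
  → PA=0x42782  (2 entries read)
#4 VA=0x201F4ED (r,kernel):
  lvl0: tbl 0x3A, slot 16 ⇒ 0x46007 (P1/RW1/US1/PS0)
  lvl1: tbl 0x46, slot 31 ⇒ 0x49007 (P1/RW1/US1/PS0)
  → PA=0x494ED  (2 entries read)
#5 VA=0xC1B766 (r,kernel):
  lvl0: tbl 0x3A, slot 6 ⇒ 0x4B007 (P1/RW1/US1/PS0)
  lvl1: tbl 0x4B, slot 27 ⇒ 0x4E007 (P1/RW1/US1/PS0)
  → PA=0x4E766  (2 entries read)

TLB: [["0x201F", "0x49"], ["0xC1B", "0x4E"]]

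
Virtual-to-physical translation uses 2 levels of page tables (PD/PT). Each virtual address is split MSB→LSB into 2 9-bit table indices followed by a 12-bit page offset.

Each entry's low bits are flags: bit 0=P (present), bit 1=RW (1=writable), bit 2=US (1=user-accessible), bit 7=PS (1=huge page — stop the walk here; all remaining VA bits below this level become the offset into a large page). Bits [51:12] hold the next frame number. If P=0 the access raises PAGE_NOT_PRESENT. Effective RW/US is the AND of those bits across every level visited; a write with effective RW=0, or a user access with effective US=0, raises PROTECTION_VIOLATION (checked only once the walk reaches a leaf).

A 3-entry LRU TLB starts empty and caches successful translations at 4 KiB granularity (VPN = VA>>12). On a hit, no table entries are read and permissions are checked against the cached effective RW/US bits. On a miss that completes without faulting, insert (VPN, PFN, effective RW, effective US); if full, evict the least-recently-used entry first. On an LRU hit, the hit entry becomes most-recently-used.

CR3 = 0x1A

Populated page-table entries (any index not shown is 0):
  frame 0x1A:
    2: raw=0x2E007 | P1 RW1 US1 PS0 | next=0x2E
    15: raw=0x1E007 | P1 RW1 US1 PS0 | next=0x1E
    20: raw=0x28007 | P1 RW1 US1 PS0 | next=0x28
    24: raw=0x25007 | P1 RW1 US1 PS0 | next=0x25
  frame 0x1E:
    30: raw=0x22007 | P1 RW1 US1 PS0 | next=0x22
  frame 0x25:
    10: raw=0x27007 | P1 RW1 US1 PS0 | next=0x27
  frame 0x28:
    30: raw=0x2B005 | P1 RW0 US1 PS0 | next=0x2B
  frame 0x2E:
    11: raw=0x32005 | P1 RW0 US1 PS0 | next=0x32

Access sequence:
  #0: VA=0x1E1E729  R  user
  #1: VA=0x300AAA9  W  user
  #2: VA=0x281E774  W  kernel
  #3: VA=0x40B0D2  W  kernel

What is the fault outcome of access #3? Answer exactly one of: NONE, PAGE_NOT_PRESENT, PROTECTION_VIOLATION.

Walk each access:
#0 VA=0x1E1E729 (r,user):
  L0: frame=0x1A idx=15 entry=0x1E007 [P=1 RW=1 US=1 PS=0]
  L1: frame=0x1E idx=30 entry=0x22007 [P=1 RW=1 US=1 PS=0]
  → PA=0x22729  (2 entries read)
#1 VA=0x300AAA9 (w,user):
  L0: frame=0x1A idx=24 entry=0x25007 [P=1 RW=1 US=1 PS=0]
  L1: frame=0x25 idx=10 entry=0x27007 [P=1 RW=1 US=1 PS=0]
  → PA=0x27AA9  (2 entries read)
#2 VA=0x281E774 (w,kernel):
  L0: frame=0x1A idx=20 entry=0x28007 [P=1 RW=1 US=1 PS=0]
  L1: frame=0x28 idx=30 entry=0x2B005 [P=1 RW=0 US=1 PS=0]
  ⇒ fault: PROTECTION_VIOLATION  — 2 lookups
#3 VA=0x40B0D2 (w,kernel):
  L0: frame=0x1A idx=2 entry=0x2E007 [P=1 RW=1 US=1 PS=0]
  L1: frame=0x2E idx=11 entry=0x32005 [P=1 RW=0 US=1 PS=0]
  ⇒ fault: PROTECTION_VIOLATION  — 2 lookups

Access #3 fault: PROTECTION_VIOLATION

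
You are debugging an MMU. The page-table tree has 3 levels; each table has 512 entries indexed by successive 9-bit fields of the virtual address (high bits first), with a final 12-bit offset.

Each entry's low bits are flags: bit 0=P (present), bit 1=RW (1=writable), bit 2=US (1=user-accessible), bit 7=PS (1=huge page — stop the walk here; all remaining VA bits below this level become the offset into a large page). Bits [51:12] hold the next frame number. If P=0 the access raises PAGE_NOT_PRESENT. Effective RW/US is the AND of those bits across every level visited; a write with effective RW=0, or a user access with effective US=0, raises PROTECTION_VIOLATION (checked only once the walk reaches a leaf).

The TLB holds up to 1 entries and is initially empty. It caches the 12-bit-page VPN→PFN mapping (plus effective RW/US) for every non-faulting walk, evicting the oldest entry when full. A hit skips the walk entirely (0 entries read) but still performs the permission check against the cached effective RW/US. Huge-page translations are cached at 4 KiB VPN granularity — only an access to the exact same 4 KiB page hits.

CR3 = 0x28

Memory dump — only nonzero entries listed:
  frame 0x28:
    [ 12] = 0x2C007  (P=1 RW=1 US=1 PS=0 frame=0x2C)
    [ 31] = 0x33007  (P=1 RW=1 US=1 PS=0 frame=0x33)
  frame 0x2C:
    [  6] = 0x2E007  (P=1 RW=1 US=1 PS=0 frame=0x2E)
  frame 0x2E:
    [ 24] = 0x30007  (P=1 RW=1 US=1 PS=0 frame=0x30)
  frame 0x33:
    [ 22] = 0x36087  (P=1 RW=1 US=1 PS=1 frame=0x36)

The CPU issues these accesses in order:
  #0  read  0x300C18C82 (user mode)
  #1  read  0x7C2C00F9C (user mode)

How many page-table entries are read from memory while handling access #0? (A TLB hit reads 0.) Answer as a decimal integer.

Per-access translation:
#0 VA=0x300C18C82 (r,user):
  L0 @0x28[12] → 0x2C007  P=1,RW=1,US=1,PS=0
  L1 @0x2C[6] → 0x2E007  P=1,RW=1,US=1,PS=0
  L2 @0x2E[24] → 0x30007  P=1,RW=1,US=1,PS=0
  ⇒ phys 0x30C82  [3 reads]
#1 VA=0x7C2C00F9C (r,user):
  L0 @0x28[31] → 0x33007  P=1,RW=1,US=1,PS=0
  L1 @0x33[22] → 0x36087  P=1,RW=1,US=1,PS=1
  ⇒ phys 0x36F9C (huge @L1)  [2 reads]

Entries read for #0: 3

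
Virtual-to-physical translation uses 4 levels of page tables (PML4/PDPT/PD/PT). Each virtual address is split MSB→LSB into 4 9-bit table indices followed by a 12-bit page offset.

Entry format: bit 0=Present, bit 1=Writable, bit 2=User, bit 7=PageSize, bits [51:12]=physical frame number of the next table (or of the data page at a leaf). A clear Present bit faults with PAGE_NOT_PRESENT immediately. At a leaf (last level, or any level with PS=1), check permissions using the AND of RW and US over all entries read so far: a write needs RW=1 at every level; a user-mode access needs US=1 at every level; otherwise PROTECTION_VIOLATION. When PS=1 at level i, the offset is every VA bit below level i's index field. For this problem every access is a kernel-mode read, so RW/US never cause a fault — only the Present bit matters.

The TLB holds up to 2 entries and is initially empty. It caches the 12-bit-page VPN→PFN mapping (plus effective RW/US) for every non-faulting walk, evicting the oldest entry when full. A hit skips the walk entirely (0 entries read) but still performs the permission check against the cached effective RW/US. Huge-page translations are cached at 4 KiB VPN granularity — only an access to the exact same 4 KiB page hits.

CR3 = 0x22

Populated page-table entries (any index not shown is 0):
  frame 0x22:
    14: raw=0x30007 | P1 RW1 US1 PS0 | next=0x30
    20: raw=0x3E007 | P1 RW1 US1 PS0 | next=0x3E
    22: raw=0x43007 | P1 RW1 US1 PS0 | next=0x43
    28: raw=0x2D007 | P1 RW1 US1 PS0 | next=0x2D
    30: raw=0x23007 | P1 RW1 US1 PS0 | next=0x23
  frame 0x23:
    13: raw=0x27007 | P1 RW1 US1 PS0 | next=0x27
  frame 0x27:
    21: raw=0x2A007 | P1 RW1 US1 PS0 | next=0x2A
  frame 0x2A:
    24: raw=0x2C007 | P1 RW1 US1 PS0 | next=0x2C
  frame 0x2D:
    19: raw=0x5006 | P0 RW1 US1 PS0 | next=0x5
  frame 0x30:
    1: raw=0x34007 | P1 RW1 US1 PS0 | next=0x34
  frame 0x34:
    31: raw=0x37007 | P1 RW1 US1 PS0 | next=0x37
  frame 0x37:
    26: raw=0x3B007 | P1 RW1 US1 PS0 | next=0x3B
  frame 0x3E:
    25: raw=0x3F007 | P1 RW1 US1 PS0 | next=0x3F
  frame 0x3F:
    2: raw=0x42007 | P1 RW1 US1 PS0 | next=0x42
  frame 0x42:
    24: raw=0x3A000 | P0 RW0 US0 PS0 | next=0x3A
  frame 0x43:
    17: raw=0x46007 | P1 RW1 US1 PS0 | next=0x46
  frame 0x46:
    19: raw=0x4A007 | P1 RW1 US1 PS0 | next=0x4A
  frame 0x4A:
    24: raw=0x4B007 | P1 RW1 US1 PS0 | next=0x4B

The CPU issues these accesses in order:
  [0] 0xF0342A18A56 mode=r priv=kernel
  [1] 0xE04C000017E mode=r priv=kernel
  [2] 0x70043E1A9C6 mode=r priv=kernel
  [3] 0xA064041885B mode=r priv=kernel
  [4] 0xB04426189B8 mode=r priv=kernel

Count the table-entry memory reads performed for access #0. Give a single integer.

Per-access translation:
#0 VA=0xF0342A18A56 (r,kernel):
  L0: frame=0x22 idx=30 entry=0x23007 [P=1 RW=1 US=1 PS=0]
  L1: frame=0x23 idx=13 entry=0x27007 [P=1 RW=1 US=1 PS=0]
  L2: frame=0x27 idx=21 entry=0x2A007 [P=1 RW=1 US=1 PS=0]
  L3: frame=0x2A idx=24 entry=0x2C007 [P=1 RW=1 US=1 PS=0]
  ⇒ phys 0x2CA56  [4 reads]
#1 VA=0xE04C000017E (r,kernel):
  L0: frame=0x22 idx=28 entry=0x2D007 [P=1 RW=1 US=1 PS=0]
  L1: frame=0x2D idx=19 entry=0x5006 [P=0 RW=1 US=1 PS=0]
  → PAGE_NOT_PRESENT  (2 entries read)
#2 VA=0x70043E1A9C6 (r,kernel):
  L0: frame=0x22 idx=14 entry=0x30007 [P=1 RW=1 US=1 PS=0]
  L1: frame=0x30 idx=1 entry=0x34007 [P=1 RW=1 US=1 PS=0]
  L2: frame=0x34 idx=31 entry=0x37007 [P=1 RW=1 US=1 PS=0]
  L3: frame=0x37 idx=26 entry=0x3B007 [P=1 RW=1 US=1 PS=0]
  ⇒ phys 0x3B9C6  [4 reads]
#3 VA=0xA064041885B (r,kernel):
  L0: frame=0x22 idx=20 entry=0x3E007 [P=1 RW=1 US=1 PS=0]
  L1: frame=0x3E idx=25 entry=0x3F007 [P=1 RW=1 US=1 PS=0]
  L2: frame=0x3F idx=2 entry=0x42007 [P=1 RW=1 US=1 PS=0]
  L3: frame=0x42 idx=24 entry=0x3A000 [P=0 RW=0 US=0 PS=0]
  → PAGE_NOT_PRESENT  (4 entries read)
#4 VA=0xB04426189B8 (r,kernel):
  L0: frame=0x22 idx=22 entry=0x43007 [P=1 RW=1 US=1 PS=0]
  L1: frame=0x43 idx=17 entry=0x46007 [P=1 RW=1 US=1 PS=0]
  L2: frame=0x46 idx=19 entry=0x4A007 [P=1 RW=1 US=1 PS=0]
  L3: frame=0x4A idx=24 entry=0x4B007 [P=1 RW=1 US=1 PS=0]
  ⇒ phys 0x4B9B8  [4 reads]

Entries read for #0: 4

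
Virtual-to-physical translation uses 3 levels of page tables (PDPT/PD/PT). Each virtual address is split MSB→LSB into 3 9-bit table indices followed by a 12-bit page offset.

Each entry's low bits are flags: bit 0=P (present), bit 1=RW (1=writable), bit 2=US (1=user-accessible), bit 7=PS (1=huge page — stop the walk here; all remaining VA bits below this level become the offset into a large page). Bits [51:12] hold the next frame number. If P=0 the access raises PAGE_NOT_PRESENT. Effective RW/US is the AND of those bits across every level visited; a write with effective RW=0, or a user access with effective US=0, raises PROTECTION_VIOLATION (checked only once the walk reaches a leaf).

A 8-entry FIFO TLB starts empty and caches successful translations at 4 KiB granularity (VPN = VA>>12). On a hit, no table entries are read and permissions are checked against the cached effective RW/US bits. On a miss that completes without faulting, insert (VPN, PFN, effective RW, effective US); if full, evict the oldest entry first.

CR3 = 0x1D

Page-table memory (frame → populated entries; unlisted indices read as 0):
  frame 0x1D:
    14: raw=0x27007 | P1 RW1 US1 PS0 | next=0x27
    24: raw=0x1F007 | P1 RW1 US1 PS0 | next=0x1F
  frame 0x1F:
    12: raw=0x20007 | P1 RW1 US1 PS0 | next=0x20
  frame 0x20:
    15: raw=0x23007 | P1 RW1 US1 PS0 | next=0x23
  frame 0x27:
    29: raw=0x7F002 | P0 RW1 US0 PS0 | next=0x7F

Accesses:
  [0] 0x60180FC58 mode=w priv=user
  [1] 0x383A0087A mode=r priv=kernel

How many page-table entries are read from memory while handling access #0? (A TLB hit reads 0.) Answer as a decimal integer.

Walk each access:
#0 VA=0x60180FC58 (w,user):
  lvl0: tbl 0x1D, slot 24 ⇒ 0x1F007 (P1/RW1/US1/PS0)
  lvl1: tbl 0x1F, slot 12 ⇒ 0x20007 (P1/RW1/US1/PS0)
  lvl2: tbl 0x20, slot 15 ⇒ 0x23007 (P1/RW1/US1/PS0)
  ✓ 0x23C58  — 3 lookups
#1 VA=0x383A0087A (r,kernel):
  lvl0: tbl 0x1D, slot 14 ⇒ 0x27007 (P1/RW1/US1/PS0)
  lvl1: tbl 0x27, slot 29 ⇒ 0x7F002 (P0/RW1/US0/PS0)
  ✗ PAGE_NOT_PRESENT  [2 reads]

Entries read for #0: 3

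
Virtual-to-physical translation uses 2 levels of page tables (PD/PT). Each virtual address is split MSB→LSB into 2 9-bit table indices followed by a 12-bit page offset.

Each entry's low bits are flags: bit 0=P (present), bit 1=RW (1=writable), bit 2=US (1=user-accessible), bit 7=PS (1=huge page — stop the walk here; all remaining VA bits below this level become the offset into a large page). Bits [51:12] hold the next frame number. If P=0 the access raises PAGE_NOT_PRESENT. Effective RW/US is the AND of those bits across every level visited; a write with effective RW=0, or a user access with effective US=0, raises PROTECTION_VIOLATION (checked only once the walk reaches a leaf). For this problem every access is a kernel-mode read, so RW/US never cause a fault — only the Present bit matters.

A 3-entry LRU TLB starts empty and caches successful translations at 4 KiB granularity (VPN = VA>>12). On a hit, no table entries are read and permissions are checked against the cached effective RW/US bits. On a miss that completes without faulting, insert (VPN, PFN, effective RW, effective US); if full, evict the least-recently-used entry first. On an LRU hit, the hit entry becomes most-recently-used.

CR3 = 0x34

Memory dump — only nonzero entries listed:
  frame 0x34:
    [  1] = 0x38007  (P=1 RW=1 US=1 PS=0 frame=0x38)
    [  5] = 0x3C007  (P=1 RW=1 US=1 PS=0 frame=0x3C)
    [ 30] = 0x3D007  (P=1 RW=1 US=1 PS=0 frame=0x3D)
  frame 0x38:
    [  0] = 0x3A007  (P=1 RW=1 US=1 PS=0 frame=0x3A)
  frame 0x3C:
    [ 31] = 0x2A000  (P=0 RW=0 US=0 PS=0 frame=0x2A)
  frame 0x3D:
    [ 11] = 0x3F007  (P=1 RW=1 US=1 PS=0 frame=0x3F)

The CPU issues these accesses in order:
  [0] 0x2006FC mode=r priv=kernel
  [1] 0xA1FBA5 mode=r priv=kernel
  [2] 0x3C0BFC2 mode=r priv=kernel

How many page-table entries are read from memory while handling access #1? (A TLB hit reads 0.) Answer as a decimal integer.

Trace:
#0 VA=0x2006FC (r,kernel):
  [0] read 0x34 idx=1: raw=0x38007 flags P=1 W=1 U=1 S=0
  [1] read 0x38 idx=0: raw=0x3A007 flags P=1 W=1 U=1 S=0
  ⇒ phys 0x3A6FC  [2 reads]
#1 VA=0xA1FBA5 (r,kernel):
  [0] read 0x34 idx=5: raw=0x3C007 flags P=1 W=1 U=1 S=0
  [1] read 0x3C idx=31: raw=0x2A000 flags P=0 W=0 U=0 S=0
  ⇒ fault: PAGE_NOT_PRESENT  — 2 lookups
#2 VA=0x3C0BFC2 (r,kernel):
  [0] read 0x34 idx=30: raw=0x3D007 flags P=1 W=1 U=1 S=0
  [1] read 0x3D idx=11: raw=0x3F007 flags P=1 W=1 U=1 S=0
  ⇒ phys 0x3FFC2  [2 reads]

Entries read for #1: 2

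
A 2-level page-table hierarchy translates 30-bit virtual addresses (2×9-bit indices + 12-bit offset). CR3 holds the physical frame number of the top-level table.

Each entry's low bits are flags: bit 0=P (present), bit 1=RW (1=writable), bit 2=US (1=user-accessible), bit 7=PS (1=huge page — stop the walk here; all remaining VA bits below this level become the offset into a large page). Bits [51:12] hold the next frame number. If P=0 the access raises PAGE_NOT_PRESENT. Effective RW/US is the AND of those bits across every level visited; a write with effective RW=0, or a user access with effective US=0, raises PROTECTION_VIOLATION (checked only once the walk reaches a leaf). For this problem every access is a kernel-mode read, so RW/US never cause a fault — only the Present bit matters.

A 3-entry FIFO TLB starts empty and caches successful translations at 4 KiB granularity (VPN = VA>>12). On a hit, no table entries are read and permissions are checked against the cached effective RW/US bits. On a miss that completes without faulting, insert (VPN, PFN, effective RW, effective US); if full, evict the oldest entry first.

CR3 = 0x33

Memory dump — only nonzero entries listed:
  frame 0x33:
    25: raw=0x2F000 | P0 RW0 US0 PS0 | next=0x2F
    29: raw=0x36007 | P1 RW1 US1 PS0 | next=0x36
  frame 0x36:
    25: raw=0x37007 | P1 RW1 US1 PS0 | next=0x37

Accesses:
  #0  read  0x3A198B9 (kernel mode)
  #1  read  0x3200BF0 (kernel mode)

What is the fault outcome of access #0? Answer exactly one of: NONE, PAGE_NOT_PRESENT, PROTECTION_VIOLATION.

Per-access translation:
#0 VA=0x3A198B9 (r,kernel):
  L0: frame=0x33 idx=29 entry=0x36007 [P=1 RW=1 US=1 PS=0]
  L1: frame=0x36 idx=25 entry=0x37007 [P=1 RW=1 US=1 PS=0]
  → PA=0x378B9  (2 entries read)
#1 VA=0x3200BF0 (r,kernel):
  L0: frame=0x33 idx=25 entry=0x2F000 [P=0 RW=0 US=0 PS=0]
  → PAGE_NOT_PRESENT  (1 entries read)

Access #0 fault: NONE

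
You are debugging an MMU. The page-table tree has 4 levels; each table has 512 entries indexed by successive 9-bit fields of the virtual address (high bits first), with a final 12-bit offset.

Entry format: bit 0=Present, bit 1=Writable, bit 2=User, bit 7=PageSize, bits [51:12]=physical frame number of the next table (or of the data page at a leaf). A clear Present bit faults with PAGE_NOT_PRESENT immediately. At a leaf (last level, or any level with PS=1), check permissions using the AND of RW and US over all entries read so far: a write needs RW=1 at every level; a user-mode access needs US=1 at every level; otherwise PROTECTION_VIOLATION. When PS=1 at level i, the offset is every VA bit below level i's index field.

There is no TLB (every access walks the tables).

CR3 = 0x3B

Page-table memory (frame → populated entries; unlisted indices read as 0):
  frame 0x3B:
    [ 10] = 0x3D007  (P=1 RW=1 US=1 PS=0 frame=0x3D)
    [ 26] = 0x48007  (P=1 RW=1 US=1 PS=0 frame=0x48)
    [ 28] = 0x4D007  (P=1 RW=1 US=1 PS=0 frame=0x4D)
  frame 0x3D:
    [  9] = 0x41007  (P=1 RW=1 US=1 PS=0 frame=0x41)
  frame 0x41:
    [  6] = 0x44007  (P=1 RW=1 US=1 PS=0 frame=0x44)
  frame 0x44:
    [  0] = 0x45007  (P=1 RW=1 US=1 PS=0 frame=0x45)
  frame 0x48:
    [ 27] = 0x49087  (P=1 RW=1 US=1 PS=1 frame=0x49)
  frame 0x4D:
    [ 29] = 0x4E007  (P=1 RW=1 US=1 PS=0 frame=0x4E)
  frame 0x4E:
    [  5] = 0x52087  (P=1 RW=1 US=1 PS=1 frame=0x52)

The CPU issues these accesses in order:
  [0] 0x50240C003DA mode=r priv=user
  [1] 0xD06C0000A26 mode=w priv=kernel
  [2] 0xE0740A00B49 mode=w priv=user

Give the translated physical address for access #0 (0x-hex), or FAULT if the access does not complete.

Trace:
#0 VA=0x50240C003DA (r,user):
  L0: frame=0x3B idx=10 entry=0x3D007 [P=1 RW=1 US=1 PS=0]
  L1: frame=0x3D idx=9 entry=0x41007 [P=1 RW=1 US=1 PS=0]
  L2: frame=0x41 idx=6 entry=0x44007 [P=1 RW=1 US=1 PS=0]
  L3: frame=0x44 idx=0 entry=0x45007 [P=1 RW=1 US=1 PS=0]
  ⇒ phys 0x453DA  [4 reads]
#1 VA=0xD06C0000A26 (w,kernel):
  L0: frame=0x3B idx=26 entry=0x48007 [P=1 RW=1 US=1 PS=0]
  L1: frame=0x48 idx=27 entry=0x49087 [P=1 RW=1 US=1 PS=1]
  ⇒ phys 0x49A26 (huge @L1)  [2 reads]
#2 VA=0xE0740A00B49 (w,user):
  L0: frame=0x3B idx=28 entry=0x4D007 [P=1 RW=1 US=1 PS=0]
  L1: frame=0x4D idx=29 entry=0x4E007 [P=1 RW=1 US=1 PS=0]
  L2: frame=0x4E idx=5 entry=0x52087 [P=1 RW=1 US=1 PS=1]
  ⇒ phys 0x52B49 (huge @L2)  [3 reads]

Access #0 PA: 0x453DA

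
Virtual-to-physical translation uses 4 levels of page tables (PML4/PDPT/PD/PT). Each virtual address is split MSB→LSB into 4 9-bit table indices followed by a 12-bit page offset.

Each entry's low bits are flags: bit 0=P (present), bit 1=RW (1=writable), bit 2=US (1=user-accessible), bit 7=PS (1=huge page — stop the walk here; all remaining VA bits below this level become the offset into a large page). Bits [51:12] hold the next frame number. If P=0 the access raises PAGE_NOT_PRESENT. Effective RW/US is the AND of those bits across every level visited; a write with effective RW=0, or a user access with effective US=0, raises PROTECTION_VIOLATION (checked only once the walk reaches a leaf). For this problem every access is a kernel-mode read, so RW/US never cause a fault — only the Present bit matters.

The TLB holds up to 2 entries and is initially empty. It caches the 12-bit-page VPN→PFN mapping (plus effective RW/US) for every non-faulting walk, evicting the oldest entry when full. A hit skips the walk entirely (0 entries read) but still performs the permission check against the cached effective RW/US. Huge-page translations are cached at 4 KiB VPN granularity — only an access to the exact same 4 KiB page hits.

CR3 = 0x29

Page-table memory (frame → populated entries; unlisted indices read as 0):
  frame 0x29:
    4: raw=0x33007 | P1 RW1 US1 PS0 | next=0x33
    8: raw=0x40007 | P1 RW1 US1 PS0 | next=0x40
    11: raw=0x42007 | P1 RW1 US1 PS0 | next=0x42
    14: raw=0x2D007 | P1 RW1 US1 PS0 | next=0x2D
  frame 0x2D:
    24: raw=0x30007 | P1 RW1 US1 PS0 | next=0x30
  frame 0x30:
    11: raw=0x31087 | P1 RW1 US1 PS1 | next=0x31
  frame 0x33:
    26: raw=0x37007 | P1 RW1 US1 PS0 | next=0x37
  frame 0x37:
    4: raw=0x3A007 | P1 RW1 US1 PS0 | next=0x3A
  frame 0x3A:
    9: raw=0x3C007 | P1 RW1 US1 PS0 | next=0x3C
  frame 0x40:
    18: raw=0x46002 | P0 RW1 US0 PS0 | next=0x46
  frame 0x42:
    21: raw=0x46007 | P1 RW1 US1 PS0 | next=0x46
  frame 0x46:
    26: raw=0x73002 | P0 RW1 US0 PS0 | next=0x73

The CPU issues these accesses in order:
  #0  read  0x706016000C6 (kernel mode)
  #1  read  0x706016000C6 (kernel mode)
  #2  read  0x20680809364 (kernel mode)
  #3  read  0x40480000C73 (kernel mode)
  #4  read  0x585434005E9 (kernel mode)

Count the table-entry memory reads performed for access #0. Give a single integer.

Walk each access:
#0 VA=0x706016000C6 (r,kernel):
  L0: frame=0x29 idx=14 entry=0x2D007 [P=1 RW=1 US=1 PS=0]
  L1: frame=0x2D idx=24 entry=0x30007 [P=1 RW=1 US=1 PS=0]
  L2: frame=0x30 idx=11 entry=0x31087 [P=1 RW=1 US=1 PS=1]
  ✓ 0x310C6 (huge @L2)  — 3 lookups
#1 VA=0x706016000C6 (r,kernel):
  TLB hit vpn=0x70601600 → PA=0x310C6
#2 VA=0x20680809364 (r,kernel):
  L0: frame=0x29 idx=4 entry=0x33007 [P=1 RW=1 US=1 PS=0]
  L1: frame=0x33 idx=26 entry=0x37007 [P=1 RW=1 US=1 PS=0]
  L2: frame=0x37 idx=4 entry=0x3A007 [P=1 RW=1 US=1 PS=0]
  L3: frame=0x3A idx=9 entry=0x3C007 [P=1 RW=1 US=1 PS=0]
  ✓ 0x3C364  — 4 lookups
#3 VA=0x40480000C73 (r,kernel):
  L0: frame=0x29 idx=8 entry=0x40007 [P=1 RW=1 US=1 PS=0]
  L1: frame=0x40 idx=18 entry=0x46002 [P=0 RW=1 US=0 PS=0]
  → PAGE_NOT_PRESENT  (2 entries read)
#4 VA=0x585434005E9 (r,kernel):
  L0: frame=0x29 idx=11 entry=0x42007 [P=1 RW=1 US=1 PS=0]
  L1: frame=0x42 idx=21 entry=0x46007 [P=1 RW=1 US=1 PS=0]
  L2: frame=0x46 idx=26 entry=0x73002 [P=0 RW=1 US=0 PS=0]
  → PAGE_NOT_PRESENT  (3 entries read)

Entries read for #0: 3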